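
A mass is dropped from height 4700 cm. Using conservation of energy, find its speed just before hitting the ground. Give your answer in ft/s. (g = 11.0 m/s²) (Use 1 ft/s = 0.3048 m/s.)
Convert to SI: h = 47.0 m
mgh = ½mv² ⇒ v = √(2gh) = √(2·11.0·47.0) = 32.1559 m/s = 105.5 ft/s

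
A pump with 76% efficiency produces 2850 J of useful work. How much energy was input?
W_in = W_out/η = 2850/0.76 = 3750 J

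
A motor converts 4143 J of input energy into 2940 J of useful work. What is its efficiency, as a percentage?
η = W_out/W_in = 2940/4143 = 70.96%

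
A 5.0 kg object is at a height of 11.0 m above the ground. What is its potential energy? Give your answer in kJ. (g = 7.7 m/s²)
PE = mgh = (5.0)(7.7)(11.0) = 423.5 J = 0.4235 kJ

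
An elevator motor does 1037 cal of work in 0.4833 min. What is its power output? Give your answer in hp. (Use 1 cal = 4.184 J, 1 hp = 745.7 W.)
Convert to SI: W = 4338.81 J, t = 28.998 s
P = W/t = 4338.81/28.998 = 149.624 W = 0.2006 hp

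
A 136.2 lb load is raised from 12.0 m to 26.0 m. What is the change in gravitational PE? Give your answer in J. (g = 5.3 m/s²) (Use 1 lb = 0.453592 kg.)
Convert to SI: m = 61.7792 kg, Δh = 14.0 m
ΔPE = mgΔh = (61.7792)(5.3)(14.0) = 4584 J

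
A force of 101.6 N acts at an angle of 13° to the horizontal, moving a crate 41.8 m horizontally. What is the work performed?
W = F·d·cosθ = (101.6)(41.8)cos(13°) = 4138 J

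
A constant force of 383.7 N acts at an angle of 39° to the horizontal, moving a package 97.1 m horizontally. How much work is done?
W = F·d·cosθ = (383.7)(97.1)cos(39°) = 28950 J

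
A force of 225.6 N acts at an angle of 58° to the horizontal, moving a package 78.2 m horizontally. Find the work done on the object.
W = F·d·cosθ = (225.6)(78.2)cos(58°) = 9349 J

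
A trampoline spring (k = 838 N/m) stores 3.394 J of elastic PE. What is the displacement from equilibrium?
x = √(2·PE/k) = √(2·3.394/838) = 0.09 m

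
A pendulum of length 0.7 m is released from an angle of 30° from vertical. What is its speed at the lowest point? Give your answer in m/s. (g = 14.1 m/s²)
h = L(1 − cosθ) = 0.7(1 − cos30°) = 0.0937822 m
v = √(2gh) = √(2·14.1·0.0937822) = 1.626 m/s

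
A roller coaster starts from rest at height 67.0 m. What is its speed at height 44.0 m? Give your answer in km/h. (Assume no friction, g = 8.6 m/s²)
mgh₁ = mgh₂ + ½mv² ⇒ v = √(2g(h₁−h₂)) = √(2·8.6·23.0) = 19.8897 m/s = 71.6 km/h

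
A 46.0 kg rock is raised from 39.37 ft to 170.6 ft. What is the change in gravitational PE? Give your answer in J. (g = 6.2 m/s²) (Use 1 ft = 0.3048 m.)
Convert to SI: m = 46.0 kg, Δh = 39.9989 m
ΔPE = mgΔh = (46.0)(6.2)(39.9989) = 11410 J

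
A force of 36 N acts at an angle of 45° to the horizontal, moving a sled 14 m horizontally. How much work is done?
W = F·d·cosθ = (36)(14)cos(45°) = 356.4 J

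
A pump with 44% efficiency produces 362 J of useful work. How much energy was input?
W_in = W_out/η = 362/0.44 = 822.7 J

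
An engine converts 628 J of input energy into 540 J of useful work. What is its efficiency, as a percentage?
η = W_out/W_in = 540/628 = 85.99%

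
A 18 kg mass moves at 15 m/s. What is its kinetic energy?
KE = ½mv² = ½(18)(15)² = 2025.0 J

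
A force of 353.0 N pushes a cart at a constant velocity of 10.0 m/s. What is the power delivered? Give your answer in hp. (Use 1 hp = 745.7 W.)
P = Fv = (353.0)(10.0) = 3530.0 W = 4.734 hp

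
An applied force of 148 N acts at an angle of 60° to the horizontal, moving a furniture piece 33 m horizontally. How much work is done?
W = F·d·cosθ = (148)(33)cos(60°) = 2442 J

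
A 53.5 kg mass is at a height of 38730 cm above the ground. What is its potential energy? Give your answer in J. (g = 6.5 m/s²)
Convert to SI: m = 53.5 kg, h = 387.3 m
PE = mgh = (53.5)(6.5)(387.3) = 134700 J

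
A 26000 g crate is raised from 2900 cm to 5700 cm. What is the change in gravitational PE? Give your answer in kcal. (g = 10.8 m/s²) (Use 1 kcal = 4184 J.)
Convert to SI: m = 26.0 kg, Δh = 28.0 m
ΔPE = mgΔh = (26.0)(10.8)(28.0) = 7862.4 J = 1.879 kcal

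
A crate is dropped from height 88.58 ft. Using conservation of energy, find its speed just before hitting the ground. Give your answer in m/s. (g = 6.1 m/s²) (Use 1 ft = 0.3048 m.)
Convert to SI: h = 26.9992 m
mgh = ½mv² ⇒ v = √(2gh) = √(2·6.1·26.9992) = 18.15 m/s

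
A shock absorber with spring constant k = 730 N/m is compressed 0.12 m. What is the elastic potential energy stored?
PE = ½kx² = ½(730)(0.12)² = 5.256 J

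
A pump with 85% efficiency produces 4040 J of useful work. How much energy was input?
W_in = W_out/η = 4040/0.85 = 4753 J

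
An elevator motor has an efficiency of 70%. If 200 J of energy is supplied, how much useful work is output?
W_out = η·W_in = 0.7·200 = 140.0 J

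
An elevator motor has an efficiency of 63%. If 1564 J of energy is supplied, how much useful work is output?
W_out = η·W_in = 0.63·1564 = 985.32 J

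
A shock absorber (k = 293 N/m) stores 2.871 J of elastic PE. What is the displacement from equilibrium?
x = √(2·PE/k) = √(2·2.871/293) = 0.14 m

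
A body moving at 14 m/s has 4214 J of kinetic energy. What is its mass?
m = 2·KE/v² = 2·4214/(14)² = 43.0 kg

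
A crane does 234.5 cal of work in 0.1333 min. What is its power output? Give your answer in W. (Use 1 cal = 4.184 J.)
Convert to SI: W = 981.148 J, t = 7.998 s
P = W/t = 981.148/7.998 = 122.7 W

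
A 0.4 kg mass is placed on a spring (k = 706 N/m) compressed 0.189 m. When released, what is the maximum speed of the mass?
½kx² = ½mv² ⇒ v = x√(k/m) = (0.189)√(706/0.4) = 7.94 m/s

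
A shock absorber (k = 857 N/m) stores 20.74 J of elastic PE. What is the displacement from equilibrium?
x = √(2·PE/k) = √(2·20.74/857) = 0.22 m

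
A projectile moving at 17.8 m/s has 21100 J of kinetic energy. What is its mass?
m = 2·KE/v² = 2·21100/(17.8)² = 133.2 kg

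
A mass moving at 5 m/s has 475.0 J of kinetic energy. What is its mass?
m = 2·KE/v² = 2·475.0/(5)² = 38.0 kg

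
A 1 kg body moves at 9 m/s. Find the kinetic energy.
KE = ½mv² = ½(1)(9)² = 40.5 J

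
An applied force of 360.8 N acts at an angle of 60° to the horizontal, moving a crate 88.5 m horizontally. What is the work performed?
W = F·d·cosθ = (360.8)(88.5)cos(60°) = 15970 J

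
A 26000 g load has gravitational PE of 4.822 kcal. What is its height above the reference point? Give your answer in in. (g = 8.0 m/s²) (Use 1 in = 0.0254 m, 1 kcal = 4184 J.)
Convert to SI: m = 26.0 kg, PE = 20175.2 J
h = PE/(mg) = 20175.2/(26.0·8.0) = 96.9964 m = 3819 in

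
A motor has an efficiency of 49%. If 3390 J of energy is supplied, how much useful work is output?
W_out = η·W_in = 0.49·3390 = 1661.1 J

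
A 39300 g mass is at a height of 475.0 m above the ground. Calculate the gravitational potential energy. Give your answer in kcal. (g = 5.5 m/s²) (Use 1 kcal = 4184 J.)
Convert to SI: m = 39.3 kg, h = 475.0 m
PE = mgh = (39.3)(5.5)(475.0) = 102671 J = 24.54 kcal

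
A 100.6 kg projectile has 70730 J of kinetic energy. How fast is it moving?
v = √(2·KE/m) = √(2·70730/100.6) = 37.5 m/s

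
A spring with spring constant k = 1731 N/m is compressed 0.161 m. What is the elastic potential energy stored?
PE = ½kx² = ½(1731)(0.161)² = 22.43 J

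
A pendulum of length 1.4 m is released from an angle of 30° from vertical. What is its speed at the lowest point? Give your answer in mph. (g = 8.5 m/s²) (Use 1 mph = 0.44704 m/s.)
h = L(1 − cosθ) = 1.4(1 − cos30°) = 0.187564 m
v = √(2gh) = √(2·8.5·0.187564) = 1.78566 m/s = 3.994 mph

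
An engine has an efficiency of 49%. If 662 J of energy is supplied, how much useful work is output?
W_out = η·W_in = 0.49·662 = 324.38 J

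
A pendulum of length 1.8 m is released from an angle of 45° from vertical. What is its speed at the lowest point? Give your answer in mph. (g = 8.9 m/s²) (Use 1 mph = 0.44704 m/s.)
h = L(1 − cosθ) = 1.8(1 − cos45°) = 0.527208 m
v = √(2gh) = √(2·8.9·0.527208) = 3.06338 m/s = 6.853 mph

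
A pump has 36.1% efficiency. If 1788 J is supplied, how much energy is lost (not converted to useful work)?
W_lost = W_in(1 − η) = 1788·(1 − 0.361) = 1143 J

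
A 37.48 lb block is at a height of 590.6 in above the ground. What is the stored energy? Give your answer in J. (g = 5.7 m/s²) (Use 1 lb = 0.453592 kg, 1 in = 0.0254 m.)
Convert to SI: m = 17.0006 kg, h = 15.0012 m
PE = mgh = (17.0006)(5.7)(15.0012) = 1454 J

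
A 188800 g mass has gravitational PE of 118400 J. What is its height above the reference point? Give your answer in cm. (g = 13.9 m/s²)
Convert to SI: m = 188.8 kg, PE = 118400 J
h = PE/(mg) = 118400/(188.8·13.9) = 45.1164 m = 4512 cm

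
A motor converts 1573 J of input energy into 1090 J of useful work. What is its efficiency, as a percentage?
η = W_out/W_in = 1090/1573 = 69.29%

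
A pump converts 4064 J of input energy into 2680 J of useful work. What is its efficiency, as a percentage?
η = W_out/W_in = 2680/4064 = 65.94%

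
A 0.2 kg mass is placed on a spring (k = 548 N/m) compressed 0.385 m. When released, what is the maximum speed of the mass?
½kx² = ½mv² ⇒ v = x√(k/m) = (0.385)√(548/0.2) = 20.15 m/s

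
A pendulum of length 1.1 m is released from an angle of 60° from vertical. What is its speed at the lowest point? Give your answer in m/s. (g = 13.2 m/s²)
h = L(1 − cosθ) = 1.1(1 − cos60°) = 0.55 m
v = √(2gh) = √(2·13.2·0.55) = 3.811 m/s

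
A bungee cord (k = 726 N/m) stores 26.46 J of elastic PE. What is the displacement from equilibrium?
x = √(2·PE/k) = √(2·26.46/726) = 0.27 m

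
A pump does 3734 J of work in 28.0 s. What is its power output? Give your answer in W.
P = W/t = 3734.0/28.0 = 133.4 W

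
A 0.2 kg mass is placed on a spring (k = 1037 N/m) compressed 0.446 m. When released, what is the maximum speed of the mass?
½kx² = ½mv² ⇒ v = x√(k/m) = (0.446)√(1037/0.2) = 32.12 m/s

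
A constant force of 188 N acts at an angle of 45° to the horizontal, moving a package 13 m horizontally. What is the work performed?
W = F·d·cosθ = (188)(13)cos(45°) = 1728 J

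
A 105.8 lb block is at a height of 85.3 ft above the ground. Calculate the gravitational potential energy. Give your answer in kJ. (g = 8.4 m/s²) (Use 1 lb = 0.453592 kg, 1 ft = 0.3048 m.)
Convert to SI: m = 47.99 kg, h = 25.9994 m
PE = mgh = (47.99)(8.4)(25.9994) = 10480.8 J = 10.48 kJ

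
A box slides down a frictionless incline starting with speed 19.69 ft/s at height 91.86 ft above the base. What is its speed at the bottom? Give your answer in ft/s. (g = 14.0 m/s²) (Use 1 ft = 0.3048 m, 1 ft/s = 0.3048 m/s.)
Convert to SI: v₀ = 6.00151 m/s, h = 27.9989 m
½mv₀² + mgh = ½mv² ⇒ v = √(v₀² + 2gh) = √(6.00151² + 2·14.0·27.9989) = 28.6354 m/s = 93.95 ft/s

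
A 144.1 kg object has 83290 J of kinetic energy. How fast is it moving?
v = √(2·KE/m) = √(2·83290/144.1) = 34.0 m/s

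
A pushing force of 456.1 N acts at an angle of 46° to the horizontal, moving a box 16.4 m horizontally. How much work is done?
W = F·d·cosθ = (456.1)(16.4)cos(46°) = 5196 J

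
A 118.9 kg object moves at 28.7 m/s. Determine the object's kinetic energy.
KE = ½mv² = ½(118.9)(28.7)² = 48970 J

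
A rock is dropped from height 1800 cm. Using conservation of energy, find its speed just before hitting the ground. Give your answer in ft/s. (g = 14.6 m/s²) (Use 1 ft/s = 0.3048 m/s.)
Convert to SI: h = 18.0 m
mgh = ½mv² ⇒ v = √(2gh) = √(2·14.6·18.0) = 22.926 m/s = 75.22 ft/s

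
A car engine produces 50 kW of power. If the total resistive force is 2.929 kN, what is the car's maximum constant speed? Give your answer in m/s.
Convert to SI: F = 2929.0 N
P = Fv ⇒ v = P/F = 50000 W/2929.0 N = 17.07 m/s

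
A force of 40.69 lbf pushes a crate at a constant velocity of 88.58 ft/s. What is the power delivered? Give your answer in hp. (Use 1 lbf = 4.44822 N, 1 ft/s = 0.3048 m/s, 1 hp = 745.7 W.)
Convert to SI: F = 180.998 N, v = 26.9992 m/s
P = Fv = (180.998)(26.9992) = 4886.8 W = 6.553 hp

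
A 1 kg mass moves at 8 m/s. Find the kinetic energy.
KE = ½mv² = ½(1)(8)² = 32.0 J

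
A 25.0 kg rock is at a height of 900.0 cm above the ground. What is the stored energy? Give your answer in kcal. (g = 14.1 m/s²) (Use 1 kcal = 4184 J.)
Convert to SI: m = 25.0 kg, h = 9.0 m
PE = mgh = (25.0)(14.1)(9.0) = 3172.5 J = 0.7582 kcal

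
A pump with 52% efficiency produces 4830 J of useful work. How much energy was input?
W_in = W_out/η = 4830/0.52 = 9288 J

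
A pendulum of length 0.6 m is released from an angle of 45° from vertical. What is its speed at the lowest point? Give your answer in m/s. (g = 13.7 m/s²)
h = L(1 − cosθ) = 0.6(1 − cos45°) = 0.175736 m
v = √(2gh) = √(2·13.7·0.175736) = 2.194 m/s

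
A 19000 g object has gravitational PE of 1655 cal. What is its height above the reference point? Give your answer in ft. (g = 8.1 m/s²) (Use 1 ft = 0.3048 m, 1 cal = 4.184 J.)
Convert to SI: m = 19.0 kg, PE = 6924.52 J
h = PE/(mg) = 6924.52/(19.0·8.1) = 44.9936 m = 147.6 ft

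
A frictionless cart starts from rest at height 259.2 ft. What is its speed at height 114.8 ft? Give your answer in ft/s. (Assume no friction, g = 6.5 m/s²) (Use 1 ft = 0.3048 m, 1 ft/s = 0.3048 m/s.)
Convert to SI: h₁−h₂ = 44.0131 m
mgh₁ = mgh₂ + ½mv² ⇒ v = √(2g(h₁−h₂)) = √(2·6.5·44.0131) = 23.9201 m/s = 78.48 ft/s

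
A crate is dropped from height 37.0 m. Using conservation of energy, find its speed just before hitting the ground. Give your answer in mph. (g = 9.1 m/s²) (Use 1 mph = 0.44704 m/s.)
mgh = ½mv² ⇒ v = √(2gh) = √(2·9.1·37.0) = 25.95 m/s = 58.05 mph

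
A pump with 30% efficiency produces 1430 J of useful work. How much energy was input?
W_in = W_out/η = 1430/0.3 = 4767 J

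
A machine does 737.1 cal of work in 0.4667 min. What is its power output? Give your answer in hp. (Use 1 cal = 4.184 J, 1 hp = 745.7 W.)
Convert to SI: W = 3084.03 J, t = 28.002 s
P = W/t = 3084.03/28.002 = 110.136 W = 0.1477 hp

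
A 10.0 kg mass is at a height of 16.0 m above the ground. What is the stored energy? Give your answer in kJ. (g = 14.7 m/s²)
PE = mgh = (10.0)(14.7)(16.0) = 2352.0 J = 2.352 kJ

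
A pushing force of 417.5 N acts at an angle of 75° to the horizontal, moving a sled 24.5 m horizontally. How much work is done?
W = F·d·cosθ = (417.5)(24.5)cos(75°) = 2647 J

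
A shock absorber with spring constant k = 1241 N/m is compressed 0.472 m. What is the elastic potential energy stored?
PE = ½kx² = ½(1241)(0.472)² = 138.2 J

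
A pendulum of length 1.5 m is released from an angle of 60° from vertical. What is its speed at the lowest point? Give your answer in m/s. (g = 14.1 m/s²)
h = L(1 − cosθ) = 1.5(1 − cos60°) = 0.75 m
v = √(2gh) = √(2·14.1·0.75) = 4.599 m/s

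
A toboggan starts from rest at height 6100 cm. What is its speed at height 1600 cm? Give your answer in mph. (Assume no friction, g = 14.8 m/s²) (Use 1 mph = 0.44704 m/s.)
Convert to SI: h₁−h₂ = 45.0 m
mgh₁ = mgh₂ + ½mv² ⇒ v = √(2g(h₁−h₂)) = √(2·14.8·45.0) = 36.4966 m/s = 81.64 mph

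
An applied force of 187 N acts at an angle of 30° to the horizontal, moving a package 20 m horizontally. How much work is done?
W = F·d·cosθ = (187)(20)cos(30°) = 3239 J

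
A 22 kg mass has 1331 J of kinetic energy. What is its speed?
v = √(2·KE/m) = √(2·1331/22) = 11.0 m/s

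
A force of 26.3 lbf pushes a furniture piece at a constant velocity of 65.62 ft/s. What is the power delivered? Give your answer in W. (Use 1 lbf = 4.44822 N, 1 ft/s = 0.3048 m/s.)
Convert to SI: F = 116.988 N, v = 20.001 m/s
P = Fv = (116.988)(20.001) = 2340 W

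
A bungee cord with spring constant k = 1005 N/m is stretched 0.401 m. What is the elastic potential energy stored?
PE = ½kx² = ½(1005)(0.401)² = 80.8 J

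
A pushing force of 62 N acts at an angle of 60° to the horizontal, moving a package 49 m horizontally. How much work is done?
W = F·d·cosθ = (62)(49)cos(60°) = 1519 J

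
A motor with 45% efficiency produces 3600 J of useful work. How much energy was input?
W_in = W_out/η = 3600/0.45 = 8000 J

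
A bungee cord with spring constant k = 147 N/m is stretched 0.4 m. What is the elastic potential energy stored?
PE = ½kx² = ½(147)(0.4)² = 11.76 J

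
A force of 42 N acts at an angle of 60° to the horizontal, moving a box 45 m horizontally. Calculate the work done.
W = F·d·cosθ = (42)(45)cos(60°) = 945.0 J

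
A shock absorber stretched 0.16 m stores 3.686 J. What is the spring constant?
k = 2·PE/x² = 2·3.686/(0.16)² = 288.0 N/m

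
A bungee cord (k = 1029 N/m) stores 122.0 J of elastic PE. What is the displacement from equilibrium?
x = √(2·PE/k) = √(2·122.0/1029) = 0.487 m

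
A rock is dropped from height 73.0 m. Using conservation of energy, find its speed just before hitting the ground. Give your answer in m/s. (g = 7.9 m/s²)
mgh = ½mv² ⇒ v = √(2gh) = √(2·7.9·73.0) = 33.96 m/s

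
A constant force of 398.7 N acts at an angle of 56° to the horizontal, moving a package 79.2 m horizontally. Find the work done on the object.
W = F·d·cosθ = (398.7)(79.2)cos(56°) = 17660 J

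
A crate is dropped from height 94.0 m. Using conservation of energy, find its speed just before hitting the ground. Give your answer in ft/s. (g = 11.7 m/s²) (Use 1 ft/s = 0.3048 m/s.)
mgh = ½mv² ⇒ v = √(2gh) = √(2·11.7·94.0) = 46.8999 m/s = 153.9 ft/s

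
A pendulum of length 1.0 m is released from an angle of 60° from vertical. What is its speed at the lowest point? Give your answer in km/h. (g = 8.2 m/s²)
h = L(1 − cosθ) = 1.0(1 − cos60°) = 0.5 m
v = √(2gh) = √(2·8.2·0.5) = 2.86356 m/s = 10.31 km/h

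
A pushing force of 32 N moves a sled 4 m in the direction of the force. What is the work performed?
W = F·d = (32)(4) = 128.0 J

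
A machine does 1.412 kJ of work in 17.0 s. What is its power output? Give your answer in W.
Convert to SI: W = 1412.0 J, t = 17.0 s
P = W/t = 1412.0/17.0 = 83.06 W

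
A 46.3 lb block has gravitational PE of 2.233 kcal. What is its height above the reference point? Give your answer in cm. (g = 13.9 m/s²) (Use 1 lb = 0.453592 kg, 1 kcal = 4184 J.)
Convert to SI: m = 21.0013 kg, PE = 9342.87 J
h = PE/(mg) = 9342.87/(21.0013·13.9) = 32.0051 m = 3201 cm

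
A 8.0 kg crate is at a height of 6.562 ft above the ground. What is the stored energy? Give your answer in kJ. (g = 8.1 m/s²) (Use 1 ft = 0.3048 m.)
Convert to SI: m = 8.0 kg, h = 2.0001 m
PE = mgh = (8.0)(8.1)(2.0001) = 129.606 J = 0.1296 kJ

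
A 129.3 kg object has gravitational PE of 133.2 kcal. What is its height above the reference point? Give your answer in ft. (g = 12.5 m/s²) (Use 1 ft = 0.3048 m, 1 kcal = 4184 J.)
Convert to SI: m = 129.3 kg, PE = 557309 J
h = PE/(mg) = 557309/(129.3·12.5) = 344.816 m = 1131 ft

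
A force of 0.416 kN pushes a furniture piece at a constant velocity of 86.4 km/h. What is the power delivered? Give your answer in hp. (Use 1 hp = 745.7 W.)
Convert to SI: F = 416.0 N, v = 24.0 m/s
P = Fv = (416.0)(24.0) = 9984.0 W = 13.39 hp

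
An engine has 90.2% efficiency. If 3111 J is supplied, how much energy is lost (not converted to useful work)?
W_lost = W_in(1 − η) = 3111·(1 − 0.902) = 304.9 J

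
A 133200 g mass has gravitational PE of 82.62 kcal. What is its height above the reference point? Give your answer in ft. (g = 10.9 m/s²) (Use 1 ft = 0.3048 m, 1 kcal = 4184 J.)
Convert to SI: m = 133.2 kg, PE = 345682 J
h = PE/(mg) = 345682/(133.2·10.9) = 238.093 m = 781.1 ft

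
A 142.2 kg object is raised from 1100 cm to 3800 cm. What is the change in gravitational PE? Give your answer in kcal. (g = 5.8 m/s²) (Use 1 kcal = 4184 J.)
Convert to SI: m = 142.2 kg, Δh = 27.0 m
ΔPE = mgΔh = (142.2)(5.8)(27.0) = 22268.5 J = 5.322 kcal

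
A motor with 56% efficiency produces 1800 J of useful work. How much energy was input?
W_in = W_out/η = 1800/0.56 = 3214 J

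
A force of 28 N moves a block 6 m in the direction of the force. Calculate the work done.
W = F·d = (28)(6) = 168.0 J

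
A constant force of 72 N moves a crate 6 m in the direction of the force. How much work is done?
W = F·d = (72)(6) = 432.0 J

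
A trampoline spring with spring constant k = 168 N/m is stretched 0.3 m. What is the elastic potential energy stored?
PE = ½kx² = ½(168)(0.3)² = 7.56 J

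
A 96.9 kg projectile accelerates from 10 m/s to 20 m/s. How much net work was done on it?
W = ΔKE = ½m(v₂² − v₁²) = ½(96.9)(20² − 10²) = 14535.0 J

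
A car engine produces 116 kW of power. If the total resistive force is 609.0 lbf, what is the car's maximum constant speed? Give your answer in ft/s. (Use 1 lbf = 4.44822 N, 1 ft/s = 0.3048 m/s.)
Convert to SI: F = 2708.97 N
P = Fv ⇒ v = P/F = 116000 W/2708.97 N = 42.8208 m/s = 140.5 ft/s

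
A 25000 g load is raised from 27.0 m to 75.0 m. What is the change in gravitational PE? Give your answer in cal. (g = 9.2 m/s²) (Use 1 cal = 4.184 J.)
Convert to SI: m = 25.0 kg, Δh = 48.0 m
ΔPE = mgΔh = (25.0)(9.2)(48.0) = 11040.0 J = 2639 cal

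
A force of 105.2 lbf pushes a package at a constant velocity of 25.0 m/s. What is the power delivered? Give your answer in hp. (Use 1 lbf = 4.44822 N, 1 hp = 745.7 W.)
Convert to SI: F = 467.953 N, v = 25.0 m/s
P = Fv = (467.953)(25.0) = 11698.8 W = 15.69 hp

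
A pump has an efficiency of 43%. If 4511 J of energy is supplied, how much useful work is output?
W_out = η·W_in = 0.43·4511 = 1939.73 J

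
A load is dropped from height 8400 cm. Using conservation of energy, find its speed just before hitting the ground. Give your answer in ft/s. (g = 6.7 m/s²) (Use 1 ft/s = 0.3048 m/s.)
Convert to SI: h = 84.0 m
mgh = ½mv² ⇒ v = √(2gh) = √(2·6.7·84.0) = 33.55 m/s = 110.1 ft/s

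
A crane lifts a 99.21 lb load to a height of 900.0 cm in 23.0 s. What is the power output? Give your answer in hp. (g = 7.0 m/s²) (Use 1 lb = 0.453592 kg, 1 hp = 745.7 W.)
Convert to SI: m = 45.0009 kg, h = 9.0 m, t = 23.0 s
P = mgh/t = (45.0009)(7.0)(9.0)/23.0 = 123.263 W = 0.1653 hp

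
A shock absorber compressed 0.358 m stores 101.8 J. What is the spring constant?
k = 2·PE/x² = 2·101.8/(0.358)² = 1589 N/m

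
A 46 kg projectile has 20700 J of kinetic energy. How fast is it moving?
v = √(2·KE/m) = √(2·20700/46) = 30.0 m/s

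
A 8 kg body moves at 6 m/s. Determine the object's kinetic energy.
KE = ½mv² = ½(8)(6)² = 144.0 J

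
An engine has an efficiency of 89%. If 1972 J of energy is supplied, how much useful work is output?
W_out = η·W_in = 0.89·1972 = 1755.08 J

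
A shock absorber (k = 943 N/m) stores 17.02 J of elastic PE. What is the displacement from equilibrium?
x = √(2·PE/k) = √(2·17.02/943) = 0.19 m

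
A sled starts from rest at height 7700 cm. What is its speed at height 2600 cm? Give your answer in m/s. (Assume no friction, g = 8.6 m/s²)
Convert to SI: h₁−h₂ = 51.0 m
mgh₁ = mgh₂ + ½mv² ⇒ v = √(2g(h₁−h₂)) = √(2·8.6·51.0) = 29.62 m/s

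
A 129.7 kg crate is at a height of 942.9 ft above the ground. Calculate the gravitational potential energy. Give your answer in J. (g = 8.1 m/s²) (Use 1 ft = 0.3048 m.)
Convert to SI: m = 129.7 kg, h = 287.396 m
PE = mgh = (129.7)(8.1)(287.396) = 301900 J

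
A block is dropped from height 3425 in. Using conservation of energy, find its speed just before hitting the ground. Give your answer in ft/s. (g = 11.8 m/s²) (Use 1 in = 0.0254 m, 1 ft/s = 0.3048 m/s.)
Convert to SI: h = 86.995 m
mgh = ½mv² ⇒ v = √(2gh) = √(2·11.8·86.995) = 45.3109 m/s = 148.7 ft/s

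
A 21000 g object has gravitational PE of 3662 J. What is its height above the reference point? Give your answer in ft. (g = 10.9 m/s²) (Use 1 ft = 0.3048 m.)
Convert to SI: m = 21.0 kg, PE = 3662.0 J
h = PE/(mg) = 3662.0/(21.0·10.9) = 15.9983 m = 52.49 ft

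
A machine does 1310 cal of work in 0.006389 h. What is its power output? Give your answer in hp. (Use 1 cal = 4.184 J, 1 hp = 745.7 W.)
Convert to SI: W = 5481.04 J, t = 23.0004 s
P = W/t = 5481.04/23.0004 = 238.302 W = 0.3196 hp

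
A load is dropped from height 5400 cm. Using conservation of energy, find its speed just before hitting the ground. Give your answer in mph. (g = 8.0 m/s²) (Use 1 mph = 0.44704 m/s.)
Convert to SI: h = 54.0 m
mgh = ½mv² ⇒ v = √(2gh) = √(2·8.0·54.0) = 29.3939 m/s = 65.75 mph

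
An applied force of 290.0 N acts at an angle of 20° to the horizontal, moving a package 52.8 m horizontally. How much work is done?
W = F·d·cosθ = (290.0)(52.8)cos(20°) = 14390 J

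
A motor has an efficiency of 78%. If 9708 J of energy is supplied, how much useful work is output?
W_out = η·W_in = 0.78·9708 = 7572.24 J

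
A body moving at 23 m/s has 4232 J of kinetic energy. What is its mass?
m = 2·KE/v² = 2·4232/(23)² = 16.0 kg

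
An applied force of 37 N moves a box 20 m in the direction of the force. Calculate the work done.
W = F·d = (37)(20) = 740.0 J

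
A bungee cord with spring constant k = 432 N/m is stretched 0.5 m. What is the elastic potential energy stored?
PE = ½kx² = ½(432)(0.5)² = 54.0 J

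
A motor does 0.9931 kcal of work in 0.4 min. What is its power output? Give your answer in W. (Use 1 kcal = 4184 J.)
Convert to SI: W = 4155.13 J, t = 24.0 s
P = W/t = 4155.13/24.0 = 173.1 W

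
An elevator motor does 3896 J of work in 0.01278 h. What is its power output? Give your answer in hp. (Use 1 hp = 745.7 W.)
Convert to SI: W = 3896.0 J, t = 46.008 s
P = W/t = 3896.0/46.008 = 84.6809 W = 0.1136 hp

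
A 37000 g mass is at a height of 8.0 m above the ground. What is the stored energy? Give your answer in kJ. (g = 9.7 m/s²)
Convert to SI: m = 37.0 kg, h = 8.0 m
PE = mgh = (37.0)(9.7)(8.0) = 2871.2 J = 2.871 kJ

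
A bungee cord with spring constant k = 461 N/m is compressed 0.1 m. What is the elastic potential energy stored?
PE = ½kx² = ½(461)(0.1)² = 2.305 J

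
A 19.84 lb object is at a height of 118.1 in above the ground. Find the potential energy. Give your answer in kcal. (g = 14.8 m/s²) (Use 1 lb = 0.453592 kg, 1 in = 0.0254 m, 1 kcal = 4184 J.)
Convert to SI: m = 8.99927 kg, h = 2.99974 m
PE = mgh = (8.99927)(14.8)(2.99974) = 399.533 J = 0.09549 kcal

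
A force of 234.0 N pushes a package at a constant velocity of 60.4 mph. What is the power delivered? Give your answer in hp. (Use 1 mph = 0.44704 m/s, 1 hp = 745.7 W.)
Convert to SI: F = 234.0 N, v = 27.0012 m/s
P = Fv = (234.0)(27.0012) = 6318.28 W = 8.473 hp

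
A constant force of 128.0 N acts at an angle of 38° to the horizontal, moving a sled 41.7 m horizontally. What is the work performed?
W = F·d·cosθ = (128.0)(41.7)cos(38°) = 4206 J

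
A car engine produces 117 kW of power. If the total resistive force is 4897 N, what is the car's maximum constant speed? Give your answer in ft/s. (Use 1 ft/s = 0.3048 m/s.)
P = Fv ⇒ v = P/F = 117000 W/4897.0 N = 23.8922 m/s = 78.39 ft/s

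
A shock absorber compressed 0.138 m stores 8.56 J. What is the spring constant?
k = 2·PE/x² = 2·8.56/(0.138)² = 899.0 N/m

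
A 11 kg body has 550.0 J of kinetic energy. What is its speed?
v = √(2·KE/m) = √(2·550.0/11) = 10.0 m/s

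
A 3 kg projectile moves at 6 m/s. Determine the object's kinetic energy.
KE = ½mv² = ½(3)(6)² = 54.0 J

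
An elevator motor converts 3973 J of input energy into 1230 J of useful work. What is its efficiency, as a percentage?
η = W_out/W_in = 1230/3973 = 30.96%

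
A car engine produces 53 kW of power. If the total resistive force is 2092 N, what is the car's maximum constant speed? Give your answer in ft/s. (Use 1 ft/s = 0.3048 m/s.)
P = Fv ⇒ v = P/F = 53000 W/2092.0 N = 25.3346 m/s = 83.12 ft/s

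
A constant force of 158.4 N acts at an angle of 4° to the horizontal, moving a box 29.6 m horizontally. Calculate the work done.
W = F·d·cosθ = (158.4)(29.6)cos(4°) = 4677 J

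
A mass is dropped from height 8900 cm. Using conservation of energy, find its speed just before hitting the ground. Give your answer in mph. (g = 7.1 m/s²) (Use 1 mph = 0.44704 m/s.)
Convert to SI: h = 89.0 m
mgh = ½mv² ⇒ v = √(2gh) = √(2·7.1·89.0) = 35.55 m/s = 79.52 mph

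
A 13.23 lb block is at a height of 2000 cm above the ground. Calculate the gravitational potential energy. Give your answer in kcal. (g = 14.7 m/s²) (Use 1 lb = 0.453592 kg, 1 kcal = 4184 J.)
Convert to SI: m = 6.00102 kg, h = 20.0 m
PE = mgh = (6.00102)(14.7)(20.0) = 1764.3 J = 0.4217 kcal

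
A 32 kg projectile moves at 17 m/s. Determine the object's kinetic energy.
KE = ½mv² = ½(32)(17)² = 4624.0 J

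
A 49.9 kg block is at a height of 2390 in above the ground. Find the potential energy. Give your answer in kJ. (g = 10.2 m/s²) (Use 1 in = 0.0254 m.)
Convert to SI: m = 49.9 kg, h = 60.706 m
PE = mgh = (49.9)(10.2)(60.706) = 30898.1 J = 30.9 kJ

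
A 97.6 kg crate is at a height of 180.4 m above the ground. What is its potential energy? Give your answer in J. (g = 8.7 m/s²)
PE = mgh = (97.6)(8.7)(180.4) = 153200 J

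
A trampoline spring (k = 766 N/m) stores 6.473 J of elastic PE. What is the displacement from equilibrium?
x = √(2·PE/k) = √(2·6.473/766) = 0.13 m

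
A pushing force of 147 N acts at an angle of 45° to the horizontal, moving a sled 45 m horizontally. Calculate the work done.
W = F·d·cosθ = (147)(45)cos(45°) = 4678 J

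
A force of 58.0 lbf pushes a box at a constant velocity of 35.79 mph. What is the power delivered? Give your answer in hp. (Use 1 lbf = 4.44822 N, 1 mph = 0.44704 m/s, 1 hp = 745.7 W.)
Convert to SI: F = 257.997 N, v = 15.9996 m/s
P = Fv = (257.997)(15.9996) = 4127.84 W = 5.536 hp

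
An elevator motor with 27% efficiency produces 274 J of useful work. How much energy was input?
W_in = W_out/η = 274/0.27 = 1015 J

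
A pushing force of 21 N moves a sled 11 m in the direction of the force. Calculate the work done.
W = F·d = (21)(11) = 231.0 J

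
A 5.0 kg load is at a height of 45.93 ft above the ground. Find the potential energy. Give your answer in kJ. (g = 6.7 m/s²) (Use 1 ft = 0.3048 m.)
Convert to SI: m = 5.0 kg, h = 13.9995 m
PE = mgh = (5.0)(6.7)(13.9995) = 468.982 J = 0.469 kJ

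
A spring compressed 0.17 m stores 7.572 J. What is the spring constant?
k = 2·PE/x² = 2·7.572/(0.17)² = 524.0 N/m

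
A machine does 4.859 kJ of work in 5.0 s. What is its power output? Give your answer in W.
Convert to SI: W = 4859.0 J, t = 5.0 s
P = W/t = 4859.0/5.0 = 971.8 W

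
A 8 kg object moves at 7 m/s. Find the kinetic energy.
KE = ½mv² = ½(8)(7)² = 196.0 J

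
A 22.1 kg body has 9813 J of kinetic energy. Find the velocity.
v = √(2·KE/m) = √(2·9813/22.1) = 29.8 m/s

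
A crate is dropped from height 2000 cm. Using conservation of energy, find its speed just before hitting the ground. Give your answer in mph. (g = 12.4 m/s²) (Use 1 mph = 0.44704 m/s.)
Convert to SI: h = 20.0 m
mgh = ½mv² ⇒ v = √(2gh) = √(2·12.4·20.0) = 22.2711 m/s = 49.82 mph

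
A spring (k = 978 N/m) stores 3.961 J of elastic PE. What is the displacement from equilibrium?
x = √(2·PE/k) = √(2·3.961/978) = 0.09 m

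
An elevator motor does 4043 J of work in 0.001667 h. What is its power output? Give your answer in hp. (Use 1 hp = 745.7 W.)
Convert to SI: W = 4043.0 J, t = 6.0012 s
P = W/t = 4043.0/6.0012 = 673.699 W = 0.9034 hp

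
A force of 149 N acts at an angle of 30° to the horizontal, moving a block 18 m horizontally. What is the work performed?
W = F·d·cosθ = (149)(18)cos(30°) = 2323 J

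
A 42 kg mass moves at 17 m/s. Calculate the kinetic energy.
KE = ½mv² = ½(42)(17)² = 6069.0 J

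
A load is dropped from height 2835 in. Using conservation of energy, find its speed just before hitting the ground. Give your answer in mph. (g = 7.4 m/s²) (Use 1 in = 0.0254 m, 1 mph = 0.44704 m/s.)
Convert to SI: h = 72.009 m
mgh = ½mv² ⇒ v = √(2gh) = √(2·7.4·72.009) = 32.6456 m/s = 73.03 mph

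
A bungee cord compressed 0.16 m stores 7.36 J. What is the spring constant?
k = 2·PE/x² = 2·7.36/(0.16)² = 575.0 N/m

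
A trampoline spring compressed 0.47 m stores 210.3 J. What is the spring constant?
k = 2·PE/x² = 2·210.3/(0.47)² = 1904 N/m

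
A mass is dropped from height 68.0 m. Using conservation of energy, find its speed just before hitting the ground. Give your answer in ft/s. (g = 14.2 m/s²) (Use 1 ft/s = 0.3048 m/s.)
mgh = ½mv² ⇒ v = √(2gh) = √(2·14.2·68.0) = 43.9454 m/s = 144.2 ft/s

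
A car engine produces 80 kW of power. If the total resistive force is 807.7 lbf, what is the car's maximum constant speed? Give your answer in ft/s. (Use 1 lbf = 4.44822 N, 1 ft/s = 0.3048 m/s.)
Convert to SI: F = 3592.83 N
P = Fv ⇒ v = P/F = 80000 W/3592.83 N = 22.2666 m/s = 73.05 ft/s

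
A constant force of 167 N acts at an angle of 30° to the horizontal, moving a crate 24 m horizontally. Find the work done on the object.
W = F·d·cosθ = (167)(24)cos(30°) = 3471 J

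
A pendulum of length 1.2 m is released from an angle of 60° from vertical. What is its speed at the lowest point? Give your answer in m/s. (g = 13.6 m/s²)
h = L(1 − cosθ) = 1.2(1 − cos60°) = 0.6 m
v = √(2gh) = √(2·13.6·0.6) = 4.04 m/s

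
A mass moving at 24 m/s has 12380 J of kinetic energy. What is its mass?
m = 2·KE/v² = 2·12380/(24)² = 42.99 kg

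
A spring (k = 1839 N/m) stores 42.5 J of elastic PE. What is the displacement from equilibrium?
x = √(2·PE/k) = √(2·42.5/1839) = 0.215 m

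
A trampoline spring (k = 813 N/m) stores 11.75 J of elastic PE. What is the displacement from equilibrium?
x = √(2·PE/k) = √(2·11.75/813) = 0.17 m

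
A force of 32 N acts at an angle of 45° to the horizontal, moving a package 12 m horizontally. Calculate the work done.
W = F·d·cosθ = (32)(12)cos(45°) = 271.5 J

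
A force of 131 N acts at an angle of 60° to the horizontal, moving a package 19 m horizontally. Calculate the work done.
W = F·d·cosθ = (131)(19)cos(60°) = 1245 J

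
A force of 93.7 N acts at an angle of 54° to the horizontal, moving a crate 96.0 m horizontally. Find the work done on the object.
W = F·d·cosθ = (93.7)(96.0)cos(54°) = 5287 J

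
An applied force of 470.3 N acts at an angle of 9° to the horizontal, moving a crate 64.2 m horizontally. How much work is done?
W = F·d·cosθ = (470.3)(64.2)cos(9°) = 29820 J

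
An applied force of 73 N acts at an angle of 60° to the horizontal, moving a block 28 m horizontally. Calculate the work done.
W = F·d·cosθ = (73)(28)cos(60°) = 1022 J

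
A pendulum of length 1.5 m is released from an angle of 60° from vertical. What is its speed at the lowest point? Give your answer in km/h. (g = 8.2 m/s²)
h = L(1 − cosθ) = 1.5(1 − cos60°) = 0.75 m
v = √(2gh) = √(2·8.2·0.75) = 3.50714 m/s = 12.63 km/h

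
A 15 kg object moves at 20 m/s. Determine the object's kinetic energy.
KE = ½mv² = ½(15)(20)² = 3000.0 J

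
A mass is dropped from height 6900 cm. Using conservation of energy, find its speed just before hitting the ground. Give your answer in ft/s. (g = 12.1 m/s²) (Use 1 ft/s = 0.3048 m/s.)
Convert to SI: h = 69.0 m
mgh = ½mv² ⇒ v = √(2gh) = √(2·12.1·69.0) = 40.8632 m/s = 134.1 ft/s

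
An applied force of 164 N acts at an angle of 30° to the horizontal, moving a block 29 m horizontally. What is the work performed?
W = F·d·cosθ = (164)(29)cos(30°) = 4119 J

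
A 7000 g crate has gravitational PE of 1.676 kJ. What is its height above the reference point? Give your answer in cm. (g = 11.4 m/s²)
Convert to SI: m = 7.0 kg, PE = 1676.0 J
h = PE/(mg) = 1676.0/(7.0·11.4) = 21.0025 m = 2100 cm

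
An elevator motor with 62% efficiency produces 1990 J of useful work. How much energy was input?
W_in = W_out/η = 1990/0.62 = 3210 J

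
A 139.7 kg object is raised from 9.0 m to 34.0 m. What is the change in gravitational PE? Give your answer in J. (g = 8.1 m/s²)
ΔPE = mgΔh = (139.7)(8.1)(25.0) = 28290 J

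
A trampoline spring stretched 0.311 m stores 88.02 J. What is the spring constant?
k = 2·PE/x² = 2·88.02/(0.311)² = 1820 N/m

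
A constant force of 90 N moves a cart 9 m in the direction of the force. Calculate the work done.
W = F·d = (90)(9) = 810.0 J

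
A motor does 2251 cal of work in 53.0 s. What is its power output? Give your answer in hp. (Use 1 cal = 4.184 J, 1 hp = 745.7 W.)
Convert to SI: W = 9418.18 J, t = 53.0 s
P = W/t = 9418.18/53.0 = 177.702 W = 0.2383 hp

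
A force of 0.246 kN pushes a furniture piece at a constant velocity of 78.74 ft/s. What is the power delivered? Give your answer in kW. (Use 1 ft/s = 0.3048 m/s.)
Convert to SI: F = 246.0 N, v = 24.0 m/s
P = Fv = (246.0)(24.0) = 5903.99 W = 5.904 kW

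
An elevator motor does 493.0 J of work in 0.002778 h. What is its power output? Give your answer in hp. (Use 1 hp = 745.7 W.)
Convert to SI: W = 493.0 J, t = 10.0008 s
P = W/t = 493.0/10.0008 = 49.2961 W = 0.06611 hp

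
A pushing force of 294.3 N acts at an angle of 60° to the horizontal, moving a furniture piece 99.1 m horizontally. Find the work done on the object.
W = F·d·cosθ = (294.3)(99.1)cos(60°) = 14580 J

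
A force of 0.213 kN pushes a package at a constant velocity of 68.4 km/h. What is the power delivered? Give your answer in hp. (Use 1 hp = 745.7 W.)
Convert to SI: F = 213.0 N, v = 19.0 m/s
P = Fv = (213.0)(19.0) = 4047.0 W = 5.427 hp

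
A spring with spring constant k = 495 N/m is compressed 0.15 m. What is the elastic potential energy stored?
PE = ½kx² = ½(495)(0.15)² = 5.569 J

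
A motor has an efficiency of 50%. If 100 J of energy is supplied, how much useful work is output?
W_out = η·W_in = 0.5·100 = 50.0 J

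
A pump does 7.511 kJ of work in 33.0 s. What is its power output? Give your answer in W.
Convert to SI: W = 7511.0 J, t = 33.0 s
P = W/t = 7511.0/33.0 = 227.6 W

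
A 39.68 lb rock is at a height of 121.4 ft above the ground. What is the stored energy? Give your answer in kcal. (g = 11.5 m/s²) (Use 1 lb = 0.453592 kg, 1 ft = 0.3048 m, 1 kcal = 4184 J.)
Convert to SI: m = 17.9985 kg, h = 37.0027 m
PE = mgh = (17.9985)(11.5)(37.0027) = 7658.94 J = 1.831 kcal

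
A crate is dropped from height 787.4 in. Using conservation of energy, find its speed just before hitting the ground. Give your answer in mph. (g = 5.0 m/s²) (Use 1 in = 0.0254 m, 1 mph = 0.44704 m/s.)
Convert to SI: h = 20.0 m
mgh = ½mv² ⇒ v = √(2gh) = √(2·5.0·20.0) = 14.14212 m/s = 31.64 mph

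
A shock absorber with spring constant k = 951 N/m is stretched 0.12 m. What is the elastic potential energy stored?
PE = ½kx² = ½(951)(0.12)² = 6.847 J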